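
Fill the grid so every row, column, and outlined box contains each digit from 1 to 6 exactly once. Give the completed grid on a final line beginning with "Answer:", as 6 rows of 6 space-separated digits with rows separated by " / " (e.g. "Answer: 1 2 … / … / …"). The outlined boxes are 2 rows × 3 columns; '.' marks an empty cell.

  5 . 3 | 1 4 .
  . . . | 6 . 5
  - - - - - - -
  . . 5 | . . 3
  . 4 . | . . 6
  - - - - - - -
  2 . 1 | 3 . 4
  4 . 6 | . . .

Step 1. [r4c3∈{2}] r4c3's peers cover all but 2, so r4c3=2.
Step 2. [r2c1∈{1}] r2c1's peers cover all but 1. So r2c1=1.
Step 3. [r1c6∈{2}] r1c6 has the single candidate 2. So r1c6=2.
Step 4. [r4c5∈{1,5}] row 4 places 1 nowhere but r4c5. So r4c5=1.
Step 5. [r5c2∈{5}] r5c2 has the single candidate 5 ⇒ r5c2=5.
Step 6. [r3c5∈{2}] r3c5 has the single candidate 2. So r3c5=2.
Step 7. [r3c2∈{1,6}] across row 3, 1 lands solely at r3c2 ⇒ r3c2=1.
Step 8. [r4c4∈{5}] only 5 remains possible at r4c4 ⇒ r4c4=5.
Step 9. [r6c6∈{1}] r6c6 has the single candidate 1, so r6c6=1.
Step 10. [r2c3∈{4}] r2c3 is down to just 4, so r2c3=4.
Step 11. [r3c4∈{4}] nothing but 4 survives at r3c4, so r3c4=4.
Step 12. [r1c2∈{6}] r1c2 has the single candidate 6. So r1c2=6.
Step 13. [r2c5∈{3}] r2c5 has the single candidate 3, so r2c5=3.
Step 14. [r2c2∈{2}] only 2 remains possible at r2c2 ⇒ r2c2=2.
Step 15. [r5c5∈{6}] r5c5's peers cover all but 6. So r5c5=6.
Step 16. [r3c1∈{6}] r3c1 has the single candidate 6, so r3c1=6.
Step 17. [r6c5∈{5}] r6c5 is down to just 5. So r6c5=5.
Step 18. [r6c2∈{3}] r6c2's peers cover all but 3, so r6c2=3.
Step 19. [r6c4∈{2}] r6c4 is down to just 2. So r6c4=2.
Step 20. [r4c1∈{3}] nothing but 3 survives at r4c1 ⇒ r4c1=3.

Answer: 5 6 3 1 4 2 / 1 2 4 6 3 5 / 6 1 5 4 2 3 / 3 4 2 5 1 6 / 2 5 1 3 6 4 / 4 3 6 2 5 1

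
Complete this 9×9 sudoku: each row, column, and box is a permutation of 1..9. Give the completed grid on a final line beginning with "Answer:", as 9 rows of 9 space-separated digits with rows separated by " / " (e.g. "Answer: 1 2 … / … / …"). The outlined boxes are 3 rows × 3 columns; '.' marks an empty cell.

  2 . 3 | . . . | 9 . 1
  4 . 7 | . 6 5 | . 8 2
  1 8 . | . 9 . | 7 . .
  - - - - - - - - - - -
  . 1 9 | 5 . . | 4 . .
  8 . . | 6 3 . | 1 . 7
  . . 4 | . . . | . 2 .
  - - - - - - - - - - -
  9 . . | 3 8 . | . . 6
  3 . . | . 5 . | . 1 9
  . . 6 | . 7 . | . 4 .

Step 1. [r5c6∈{2,4,9}] r5c6 is the only open cell in row 5 admitting 4 ⇒ r5c6=4.
Step 2. [r9c1∈{5}] r9c1 is down to just 5. So r9c1=5.
Step 3. [r9c2∈{2}] r9c2's peers cover all but 2. So r9c2=2.
Step 4. [r6c7∈{3,5,6,8}] in col 7, 6 fits only at r6c7, so r6c7=6.
Step 5. [r3c3∈{5}] r3c3 is down to just 5 ⇒ r3c3=5.
Step 6. [r8c4∈{2,4}] in box 8, 4 fits only at r8c4 ⇒ r8c4=4.
Step 7. [r6c1∈{7}] r6c1 is down to just 7 ⇒ r6c1=7.
Step 8. [r6c9∈{3,5,8}] 5 has one home in col 9: r6c9 ⇒ r6c9=5.
Step 9. [r3c6∈{2,3}] 3 has one home in col 6: r3c6, so r3c6=3.
Step 10. [r4c9∈{3,8}] r4c9 is the only open cell in box 6 admitting 8 ⇒ r4c9=8.
Step 11. [r4c6∈{2,7}] in row 4, 7 fits only at r4c6, so r4c6=7.
Step 12. [r6c5∈{1}] only 1 remains possible at r6c5 ⇒ r6c5=1.
Step 13. [r1c8∈{5,6}] r1c8 is the only open cell in row 1 admitting 5 ⇒ r1c8=5.
Step 14. [r1c6∈{8}] r1c6 has the single candidate 8, so r1c6=8.
Step 15. [r9c7∈{3,8}] in row 9, 8 fits only at r9c7 ⇒ r9c7=8.
Step 16. [r8c7∈{2}] only 2 remains possible at r8c7, so r8c7=2.
Step 17. [r6c6∈{9}] r6c6 is down to just 9 ⇒ r6c6=9.
Step 18. [r9c6∈{1}] r9c6 is down to just 1, so r9c6=1.
Step 19. [r7c8∈{7}] r7c8 is down to just 7. So r7c8=7.
Step 20. [r2c2∈{9}] r2c2 is down to just 9, so r2c2=9.
Step 21. [r4c1∈{6}] nothing but 6 survives at r4c1 ⇒ r4c1=6.
Step 22. [r9c4∈{9}] r9c4's peers cover all but 9. So r9c4=9.
Step 23. [r8c3∈{8}] r8c3's peers cover all but 8. So r8c3=8.
Step 24. [r7c3∈{1}] r7c3 is down to just 1, so r7c3=1.
Step 25. [r7c6∈{2}] only 2 remains possible at r7c6, so r7c6=2.
Step 26. [r6c2∈{3}] r6c2 has the single candidate 3. So r6c2=3.
Step 27. [r1c5∈{4}] only 4 remains possible at r1c5, so r1c5=4.
Step 28. [r2c4∈{1}] only 1 remains possible at r2c4. So r2c4=1.
Step 29. [r6c4∈{8}] r6c4 is down to just 8 ⇒ r6c4=8.
Step 30. [r3c4∈{2}] r3c4 has the single candidate 2, so r3c4=2.
Step 31. [r8c6∈{6}] only 6 remains possible at r8c6. So r8c6=6.
Step 32. [r8c2∈{7}] nothing but 7 survives at r8c2. So r8c2=7.
Step 33. [r2c7∈{3}] r2c7's peers cover all but 3, so r2c7=3.
Step 34. [r3c9∈{4}] r3c9 has the single candidate 4 ⇒ r3c9=4.
Step 35. [r5c2∈{5}] nothing but 5 survives at r5c2, so r5c2=5.
Step 36. [r7c2∈{4}] r7c2 has the single candidate 4, so r7c2=4.
Step 37. [r5c8∈{9}] r5c8 has the single candidate 9. So r5c8=9.
Step 38. [r4c8∈{3}] r4c8 is down to just 3 ⇒ r4c8=3.
Step 39. [r9c9∈{3}] r9c9 is down to just 3 ⇒ r9c9=3.
Step 40. [r4c5∈{2}] only 2 remains possible at r4c5, so r4c5=2.
Step 41. [r7c7∈{5}] r7c7 is down to just 5. So r7c7=5.
Step 42. [r5c3∈{2}] only 2 remains possible at r5c3 ⇒ r5c3=2.
Step 43. [r1c4∈{7}] r1c4's peers cover all but 7 ⇒ r1c4=7.
Step 44. [r3c8∈{6}] r3c8's peers cover all but 6. So r3c8=6.
Step 45. [r1c2∈{6}] r1c2 has the single candidate 6. So r1c2=6.

Answer: 2 6 3 7 4 8 9 5 1 / 4 9 7 1 6 5 3 8 2 / 1 8 5 2 9 3 7 6 4 / 6 1 9 5 2 7 4 3 8 / 8 5 2 6 3 4 1 9 7 / 7 3 4 8 1 9 6 2 5 / 9 4 1 3 8 2 5 7 6 / 3 7 8 4 5 6 2 1 9 / 5 2 6 9 7 1 8 4 3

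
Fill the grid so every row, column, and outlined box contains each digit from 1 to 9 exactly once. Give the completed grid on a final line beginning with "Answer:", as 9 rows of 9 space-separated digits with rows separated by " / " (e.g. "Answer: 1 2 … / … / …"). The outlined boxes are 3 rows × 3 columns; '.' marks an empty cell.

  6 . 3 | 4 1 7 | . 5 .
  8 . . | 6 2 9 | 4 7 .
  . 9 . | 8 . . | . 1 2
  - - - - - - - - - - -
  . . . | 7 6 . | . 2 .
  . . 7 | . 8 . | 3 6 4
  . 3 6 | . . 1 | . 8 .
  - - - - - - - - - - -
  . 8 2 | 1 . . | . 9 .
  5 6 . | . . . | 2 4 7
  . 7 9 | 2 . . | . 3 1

Step 1. [r4c2∈{1,4,5}] 4 has one home in col 2: r4c2 ⇒ r4c2=4.
Step 2. [r8c4∈{3,9}] col 4 places 3 nowhere but r8c4. So r8c4=3.
Step 3. [r9c7∈{5,6,8}] in box 9, 8 fits only at r9c7. So r9c7=8.
Step 4. [r4c7∈{1,5,9}] across col 7, 1 lands solely at r4c7 ⇒ r4c7=1.
Step 5. [r9c1∈{4}] nothing but 4 survives at r9c1 ⇒ r9c1=4.
Step 6. [r9c5∈{5}] only 5 remains possible at r9c5 ⇒ r9c5=5.
Step 7. [r3c6∈{3,5}] r3c6 is the only open cell in box 2 admitting 5. So r3c6=5.
Step 8. [r7c9∈{5,6}] col 9 places 6 nowhere but r7c9 ⇒ r7c9=6.
Step 9. [r4c1∈{9}] only 9 remains possible at r4c1. So r4c1=9.
Step 10. [r4c9∈{5}] r4c9 is down to just 5 ⇒ r4c9=5.
Step 11. [r6c9∈{9}] nothing but 9 survives at r6c9. So r6c9=9.
Step 12. [r5c2∈{1,2,5}] in box 4, 5 fits only at r5c2 ⇒ r5c2=5.
Step 13. [r2c3∈{1,5}] 5 has one home in row 2: r2c3, so r2c3=5.
Step 14. [r5c1∈{1,2}] r5c1 is the only open cell in row 5 admitting 1, so r5c1=1.
Step 15. [r7c6∈{4}] r7c6 is down to just 4. So r7c6=4.
Step 16. [r1c9∈{8}] only 8 remains possible at r1c9 ⇒ r1c9=8.
Step 17. [r7c1∈{3}] r7c1's peers cover all but 3. So r7c1=3.
Step 18. [r8c6∈{8}] r8c6 is down to just 8. So r8c6=8.
Step 19. [r6c1∈{2}] r6c1 is down to just 2 ⇒ r6c1=2.
Step 20. [r5c4∈{9}] r5c4 has the single candidate 9, so r5c4=9.
Step 21. [r8c3∈{1}] r8c3 is down to just 1, so r8c3=1.
Step 22. [r4c3∈{8}] r4c3 has the single candidate 8 ⇒ r4c3=8.
Step 23. [r7c5∈{7}] r7c5 has the single candidate 7, so r7c5=7.
Step 24. [r8c5∈{9}] r8c5 is down to just 9. So r8c5=9.
Step 25. [r2c2∈{1}] r2c2 has the single candidate 1, so r2c2=1.
Step 26. [r4c6∈{3}] nothing but 3 survives at r4c6, so r4c6=3.
Step 27. [r1c2∈{2}] nothing but 2 survives at r1c2, so r1c2=2.
Step 28. [r3c3∈{4}] r3c3 is down to just 4. So r3c3=4.
Step 29. [r5c6∈{2}] only 2 remains possible at r5c6 ⇒ r5c6=2.
Step 30. [r9c6∈{6}] r9c6 is down to just 6, so r9c6=6.
Step 31. [r3c1∈{7}] nothing but 7 survives at r3c1 ⇒ r3c1=7.
Step 32. [r7c7∈{5}] r7c7 has the single candidate 5 ⇒ r7c7=5.
Step 33. [r2c9∈{3}] only 3 remains possible at r2c9. So r2c9=3.
Step 34. [r3c7∈{6}] r3c7 has the single candidate 6 ⇒ r3c7=6.
Step 35. [r3c5∈{3}] r3c5 is down to just 3, so r3c5=3.
Step 36. [r1c7∈{9}] r1c7 has the single candidate 9 ⇒ r1c7=9.
Step 37. [r6c4∈{5}] r6c4's peers cover all but 5, so r6c4=5.
Step 38. [r6c5∈{4}] r6c5 is down to just 4. So r6c5=4.
Step 39. [r6c7∈{7}] r6c7 is down to just 7. So r6c7=7.

Answer: 6 2 3 4 1 7 9 5 8 / 8 1 5 6 2 9 4 7 3 / 7 9 4 8 3 5 6 1 2 / 9 4 8 7 6 3 1 2 5 / 1 5 7 9 8 2 3 6 4 / 2 3 6 5 4 1 7 8 9 / 3 8 2 1 7 4 5 9 6 / 5 6 1 3 9 8 2 4 7 / 4 7 9 2 5 6 8 3 1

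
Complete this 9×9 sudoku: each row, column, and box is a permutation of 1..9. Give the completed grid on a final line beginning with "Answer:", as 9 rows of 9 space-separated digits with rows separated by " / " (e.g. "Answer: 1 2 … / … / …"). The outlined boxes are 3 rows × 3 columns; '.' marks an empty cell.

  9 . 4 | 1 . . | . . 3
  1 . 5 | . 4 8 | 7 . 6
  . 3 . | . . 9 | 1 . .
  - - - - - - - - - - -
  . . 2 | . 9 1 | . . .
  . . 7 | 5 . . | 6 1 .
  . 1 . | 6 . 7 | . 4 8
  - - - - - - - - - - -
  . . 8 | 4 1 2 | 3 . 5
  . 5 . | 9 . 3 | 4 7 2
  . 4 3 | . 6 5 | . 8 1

Step 1. [r3c1∈{2,6,7,8}] in row 3, 8 fits only at r3c1 ⇒ r3c1=8.
Step 2. [r5c5∈{2,3,8}] across row 5, 2 lands solely at r5c5, so r5c5=2.
Step 3. [r8c1∈{6}] r8c1 is down to just 6, so r8c1=6.
Step 4. [r1c2∈{2,6,7}] in box 1, 7 fits only at r1c2 ⇒ r1c2=7.
Step 5. [r4c7∈{5}] r4c7 has the single candidate 5, so r4c7=5.
Step 6. [r5c1∈{3,4}] r5c1 is the only open cell in row 5 admitting 3. So r5c1=3.
Step 7. [r6c7∈{2,9}] across row 6, 2 lands solely at r6c7 ⇒ r6c7=2.
Step 8. [r1c8∈{2,5}] in row 1, 2 fits only at r1c8, so r1c8=2.
Step 9. [r7c2∈{9}] nothing but 9 survives at r7c2, so r7c2=9.
Step 10. [r2c4∈{2,3}] in row 2, 3 fits only at r2c4 ⇒ r2c4=3.
Step 11. [r3c5∈{5,7}] col 5 places 7 nowhere but r3c5. So r3c5=7.
Step 12. [r4c2∈{6,8}] across row 4, 6 lands solely at r4c2 ⇒ r4c2=6.
Step 13. [r7c1∈{7}] r7c1 has the single candidate 7, so r7c1=7.
Step 14. [r9c7∈{9}] only 9 remains possible at r9c7, so r9c7=9.
Step 15. [r7c8∈{6}] r7c8's peers cover all but 6. So r7c8=6.
Step 16. [r2c8∈{9}] nothing but 9 survives at r2c8 ⇒ r2c8=9.
Step 17. [r6c5∈{3}] r6c5 is down to just 3, so r6c5=3.
Step 18. [r5c9∈{9}] r5c9 is down to just 9, so r5c9=9.
Step 19. [r9c1∈{2}] r9c1 is down to just 2, so r9c1=2.
Step 20. [r4c4∈{8}] r4c4 has the single candidate 8 ⇒ r4c4=8.
Step 21. [r6c3∈{9}] r6c3 is down to just 9, so r6c3=9.
Step 22. [r9c4∈{7}] only 7 remains possible at r9c4. So r9c4=7.
Step 23. [r1c6∈{6}] only 6 remains possible at r1c6. So r1c6=6.
Step 24. [r3c3∈{6}] r3c3 is down to just 6 ⇒ r3c3=6.
Step 25. [r2c2∈{2}] r2c2 has the single candidate 2, so r2c2=2.
Step 26. [r1c7∈{8}] r1c7 has the single candidate 8 ⇒ r1c7=8.
Step 27. [r4c8∈{3}] r4c8 has the single candidate 3 ⇒ r4c8=3.
Step 28. [r4c1∈{4}] r4c1 has the single candidate 4. So r4c1=4.
Step 29. [r1c5∈{5}] r1c5 has the single candidate 5. So r1c5=5.
Step 30. [r3c4∈{2}] nothing but 2 survives at r3c4 ⇒ r3c4=2.
Step 31. [r8c3∈{1}] nothing but 1 survives at r8c3. So r8c3=1.
Step 32. [r3c9∈{4}] nothing but 4 survives at r3c9 ⇒ r3c9=4.
Step 33. [r5c2∈{8}] r5c2 is down to just 8, so r5c2=8.
Step 34. [r5c6∈{4}] r5c6 is down to just 4 ⇒ r5c6=4.
Step 35. [r8c5∈{8}] only 8 remains possible at r8c5. So r8c5=8.
Step 36. [r4c9∈{7}] r4c9 is down to just 7 ⇒ r4c9=7.
Step 37. [r3c8∈{5}] r3c8's peers cover all but 5, so r3c8=5.
Step 38. [r6c1∈{5}] r6c1 has the single candidate 5. So r6c1=5.

Answer: 9 7 4 1 5 6 8 2 3 / 1 2 5 3 4 8 7 9 6 / 8 3 6 2 7 9 1 5 4 / 4 6 2 8 9 1 5 3 7 / 3 8 7 5 2 4 6 1 9 / 5 1 9 6 3 7 2 4 8 / 7 9 8 4 1 2 3 6 5 / 6 5 1 9 8 3 4 7 2 / 2 4 3 7 6 5 9 8 1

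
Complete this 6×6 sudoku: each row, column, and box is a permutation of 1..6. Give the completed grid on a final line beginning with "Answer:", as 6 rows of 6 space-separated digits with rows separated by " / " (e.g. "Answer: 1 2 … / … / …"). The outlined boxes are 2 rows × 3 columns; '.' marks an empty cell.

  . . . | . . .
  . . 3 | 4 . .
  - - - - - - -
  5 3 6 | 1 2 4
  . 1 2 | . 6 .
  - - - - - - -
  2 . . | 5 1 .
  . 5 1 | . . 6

Step 1. [r1c4∈{2,3,6}] col 4 places 6 nowhere but r1c4, so r1c4=6.
Step 2. [r5c6∈{3}] only 3 remains possible at r5c6 ⇒ r5c6=3.
Step 3. [r2c5∈{5}] r2c5 has the single candidate 5 ⇒ r2c5=5.
Step 4. [r5c3∈{4}] only 4 remains possible at r5c3 ⇒ r5c3=4.
Step 5. [r2c1∈{1,6}] 6 has one home in col 1: r2c1, so r2c1=6.
Step 6. [r1c2∈{2,4}] across col 2, 4 lands solely at r1c2. So r1c2=4.
Step 7. [r1c6∈{1,2}] 2 has one home in row 1: r1c6. So r1c6=2.
Step 8. [r6c1∈{3}] r6c1's peers cover all but 3, so r6c1=3.
Step 9. [r5c2∈{6}] r5c2 has the single candidate 6, so r5c2=6.
Step 10. [r4c4∈{3}] r4c4 is down to just 3. So r4c4=3.
Step 11. [r6c4∈{2}] nothing but 2 survives at r6c4, so r6c4=2.
Step 12. [r1c3∈{5}] r1c3 is down to just 5, so r1c3=5.
Step 13. [r4c6∈{5}] nothing but 5 survives at r4c6 ⇒ r4c6=5.
Step 14. [r4c1∈{4}] r4c1 has the single candidate 4. So r4c1=4.
Step 15. [r2c6∈{1}] r2c6 is down to just 1 ⇒ r2c6=1.
Step 16. [r6c5∈{4}] r6c5 is down to just 4. So r6c5=4.
Step 17. [r1c5∈{3}] r1c5 has the single candidate 3 ⇒ r1c5=3.
Step 18. [r2c2∈{2}] nothing but 2 survives at r2c2. So r2c2=2.
Step 19. [r1c1∈{1}] only 1 remains possible at r1c1 ⇒ r1c1=1.

Answer: 1 4 5 6 3 2 / 6 2 3 4 5 1 / 5 3 6 1 2 4 / 4 1 2 3 6 5 / 2 6 4 5 1 3 / 3 5 1 2 4 6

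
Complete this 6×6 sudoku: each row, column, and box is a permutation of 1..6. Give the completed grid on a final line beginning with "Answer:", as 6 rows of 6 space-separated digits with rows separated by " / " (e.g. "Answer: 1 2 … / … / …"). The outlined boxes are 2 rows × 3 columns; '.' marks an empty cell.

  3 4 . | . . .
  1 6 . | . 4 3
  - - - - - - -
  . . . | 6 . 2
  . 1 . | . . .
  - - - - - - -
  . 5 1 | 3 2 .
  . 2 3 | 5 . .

Step 1. [r2c3∈{2,5}] r2c3 is the only open cell in row 2 admitting 5. So r2c3=5.
Step 2. [r3c5∈{1,3,5}] r3c5 is the only open cell in row 3 admitting 1. So r3c5=1.
Step 3. [r4c1∈{2,4,5,6}] col 1 places 2 nowhere but r4c1 ⇒ r4c1=2.
Step 4. [r6c5∈{6}] only 6 remains possible at r6c5. So r6c5=6.
Step 5. [r6c1∈{4}] nothing but 4 survives at r6c1 ⇒ r6c1=4.
Step 6. [r4c4∈{4}] nothing but 4 survives at r4c4, so r4c4=4.
Step 7. [r1c4∈{1,2}] across col 4, 1 lands solely at r1c4. So r1c4=1.
Step 8. [r1c5∈{5}] r1c5's peers cover all but 5. So r1c5=5.
Step 9. [r5c1∈{6}] only 6 remains possible at r5c1 ⇒ r5c1=6.
Step 10. [r1c6∈{6}] r1c6 has the single candidate 6 ⇒ r1c6=6.
Step 11. [r2c4∈{2}] r2c4's peers cover all but 2. So r2c4=2.
Step 12. [r4c6∈{5}] nothing but 5 survives at r4c6, so r4c6=5.
Step 13. [r4c5∈{3}] r4c5's peers cover all but 3 ⇒ r4c5=3.
Step 14. [r3c1∈{5}] r3c1 is down to just 5, so r3c1=5.
Step 15. [r5c6∈{4}] r5c6 is down to just 4 ⇒ r5c6=4.
Step 16. [r6c6∈{1}] r6c6 is down to just 1. So r6c6=1.
Step 17. [r3c2∈{3}] only 3 remains possible at r3c2, so r3c2=3.
Step 18. [r4c3∈{6}] nothing but 6 survives at r4c3. So r4c3=6.
Step 19. [r3c3∈{4}] only 4 remains possible at r3c3 ⇒ r3c3=4.
Step 20. [r1c3∈{2}] r1c3 has the single candidate 2 ⇒ r1c3=2.

Answer: 3 4 2 1 5 6 / 1 6 5 2 4 3 / 5 3 4 6 1 2 / 2 1 6 4 3 5 / 6 5 1 3 2 4 / 4 2 3 5 6 1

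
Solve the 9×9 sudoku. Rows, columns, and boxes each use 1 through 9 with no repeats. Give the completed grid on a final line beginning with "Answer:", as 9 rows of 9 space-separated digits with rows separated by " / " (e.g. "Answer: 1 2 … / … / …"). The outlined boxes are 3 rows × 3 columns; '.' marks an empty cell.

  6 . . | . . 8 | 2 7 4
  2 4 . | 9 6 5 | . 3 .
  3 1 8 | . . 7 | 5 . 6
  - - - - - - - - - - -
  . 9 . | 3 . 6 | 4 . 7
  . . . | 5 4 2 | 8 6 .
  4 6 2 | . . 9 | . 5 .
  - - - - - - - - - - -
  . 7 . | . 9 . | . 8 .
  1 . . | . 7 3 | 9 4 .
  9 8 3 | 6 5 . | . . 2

Step 1. [r7c1∈{5}] r7c1 is down to just 5. So r7c1=5.
Step 2. [r9c8∈{1}] nothing but 1 survives at r9c8 ⇒ r9c8=1.
Step 3. [r7c4∈{1,2,4}] 2 has one home in row 7: r7c4, so r7c4=2.
Step 4. [r7c9∈{3}] r7c9 is down to just 3. So r7c9=3.
Step 5. [r6c9∈{1}] r6c9's peers cover all but 1, so r6c9=1.
Step 6. [r4c5∈{1,8}] box 5 places 1 nowhere but r4c5, so r4c5=1.
Step 7. [r7c3∈{4,6}] in col 3, 4 fits only at r7c3. So r7c3=4.
Step 8. [r5c1∈{7}] r5c1 is down to just 7. So r5c1=7.
Step 9. [r1c3∈{5,9}] in row 1, 9 fits only at r1c3. So r1c3=9.
Step 10. [r8c4∈{8}] r8c4 is down to just 8. So r8c4=8.
Step 11. [r9c6∈{4}] r9c6's peers cover all but 4. So r9c6=4.
Step 12. [r8c9∈{5}] r8c9's peers cover all but 5. So r8c9=5.
Step 13. [r2c3∈{7}] r2c3 has the single candidate 7 ⇒ r2c3=7.
Step 14. [r3c5∈{2}] r3c5's peers cover all but 2 ⇒ r3c5=2.
Step 15. [r1c5∈{3}] r1c5 is down to just 3, so r1c5=3.
Step 16. [r9c7∈{7}] r9c7 is down to just 7 ⇒ r9c7=7.
Step 17. [r8c3∈{6}] only 6 remains possible at r8c3. So r8c3=6.
Step 18. [r1c4∈{1}] nothing but 1 survives at r1c4 ⇒ r1c4=1.
Step 19. [r4c3∈{5}] r4c3 has the single candidate 5 ⇒ r4c3=5.
Step 20. [r4c8∈{2}] nothing but 2 survives at r4c8, so r4c8=2.
Step 21. [r6c7∈{3}] r6c7 has the single candidate 3, so r6c7=3.
Step 22. [r6c4∈{7}] r6c4 has the single candidate 7 ⇒ r6c4=7.
Step 23. [r5c3∈{1}] r5c3's peers cover all but 1 ⇒ r5c3=1.
Step 24. [r6c5∈{8}] r6c5's peers cover all but 8, so r6c5=8.
Step 25. [r2c7∈{1}] only 1 remains possible at r2c7. So r2c7=1.
Step 26. [r1c2∈{5}] r1c2 has the single candidate 5, so r1c2=5.
Step 27. [r3c8∈{9}] nothing but 9 survives at r3c8, so r3c8=9.
Step 28. [r5c9∈{9}] r5c9 has the single candidate 9 ⇒ r5c9=9.
Step 29. [r7c6∈{1}] r7c6 is down to just 1 ⇒ r7c6=1.
Step 30. [r5c2∈{3}] nothing but 3 survives at r5c2, so r5c2=3.
Step 31. [r3c4∈{4}] only 4 remains possible at r3c4. So r3c4=4.
Step 32. [r2c9∈{8}] r2c9 is down to just 8 ⇒ r2c9=8.
Step 33. [r7c7∈{6}] r7c7 has the single candidate 6. So r7c7=6.
Step 34. [r8c2∈{2}] nothing but 2 survives at r8c2 ⇒ r8c2=2.
Step 35. [r4c1∈{8}] nothing but 8 survives at r4c1 ⇒ r4c1=8.

Answer: 6 5 9 1 3 8 2 7 4 / 2 4 7 9 6 5 1 3 8 / 3 1 8 4 2 7 5 9 6 / 8 9 5 3 1 6 4 2 7 / 7 3 1 5 4 2 8 6 9 / 4 6 2 7 8 9 3 5 1 / 5 7 4 2 9 1 6 8 3 / 1 2 6 8 7 3 9 4 5 / 9 8 3 6 5 4 7 1 2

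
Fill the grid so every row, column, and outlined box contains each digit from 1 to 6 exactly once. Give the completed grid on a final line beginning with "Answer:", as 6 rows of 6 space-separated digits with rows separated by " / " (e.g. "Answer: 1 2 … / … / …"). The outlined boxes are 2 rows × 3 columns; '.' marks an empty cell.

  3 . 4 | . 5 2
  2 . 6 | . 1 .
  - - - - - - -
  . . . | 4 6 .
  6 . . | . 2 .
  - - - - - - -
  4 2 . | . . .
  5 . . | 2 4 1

Step 1. [r6c3∈{3}] r6c3's peers cover all but 3 ⇒ r6c3=3.
Step 2. [r4c4∈{1,3,5}] r4c4 is the only open cell in col 4 admitting 1 ⇒ r4c4=1.
Step 3. [r4c3∈{5}] r4c3 is down to just 5. So r4c3=5.
Step 4. [r4c6∈{3}] r4c6 has the single candidate 3 ⇒ r4c6=3.
Step 5. [r5c4∈{3,5,6}] in col 4, 5 fits only at r5c4. So r5c4=5.
Step 6. [r3c1∈{1}] r3c1 is down to just 1 ⇒ r3c1=1.
Step 7. [r5c3∈{1}] r5c3's peers cover all but 1 ⇒ r5c3=1.
Step 8. [r6c2∈{6}] r6c2 is down to just 6 ⇒ r6c2=6.
Step 9. [r1c2∈{1}] only 1 remains possible at r1c2, so r1c2=1.
Step 10. [r4c2∈{4}] nothing but 4 survives at r4c2 ⇒ r4c2=4.
Step 11. [r2c4∈{3}] r2c4 is down to just 3 ⇒ r2c4=3.
Step 12. [r5c5∈{3}] only 3 remains possible at r5c5 ⇒ r5c5=3.
Step 13. [r5c6∈{6}] only 6 remains possible at r5c6, so r5c6=6.
Step 14. [r3c2∈{3}] r3c2 is down to just 3, so r3c2=3.
Step 15. [r3c3∈{2}] nothing but 2 survives at r3c3 ⇒ r3c3=2.
Step 16. [r2c6∈{4}] nothing but 4 survives at r2c6 ⇒ r2c6=4.
Step 17. [r3c6∈{5}] r3c6 is down to just 5, so r3c6=5.
Step 18. [r2c2∈{5}] only 5 remains possible at r2c2, so r2c2=5.
Step 19. [r1c4∈{6}] r1c4 has the single candidate 6. So r1c4=6.

Answer: 3 1 4 6 5 2 / 2 5 6 3 1 4 / 1 3 2 4 6 5 / 6 4 5 1 2 3 / 4 2 1 5 3 6 / 5 6 3 2 4 1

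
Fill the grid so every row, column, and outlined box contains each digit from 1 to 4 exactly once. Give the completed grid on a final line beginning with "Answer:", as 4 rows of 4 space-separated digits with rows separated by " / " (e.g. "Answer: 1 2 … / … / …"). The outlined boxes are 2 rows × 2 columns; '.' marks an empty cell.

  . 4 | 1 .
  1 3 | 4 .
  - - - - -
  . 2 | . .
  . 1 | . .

Step 1. [r3c3∈{3}] r3c3's peers cover all but 3 ⇒ r3c3=3.
Step 2. [r2c4∈{2}] nothing but 2 survives at r2c4 ⇒ r2c4=2.
Step 3. [r3c1∈{4}] r3c1 is down to just 4. So r3c1=4.
Step 4. [r3c4∈{1}] only 1 remains possible at r3c4, so r3c4=1.
Step 5. [r1c4∈{3}] nothing but 3 survives at r1c4 ⇒ r1c4=3.
Step 6. [r4c4∈{4}] r4c4 is down to just 4 ⇒ r4c4=4.
Step 7. [r1c1∈{2}] r1c1 has the single candidate 2, so r1c1=2.
Step 8. [r4c3∈{2}] r4c3 is down to just 2, so r4c3=2.
Step 9. [r4c1∈{3}] nothing but 3 survives at r4c1, so r4c1=3.

Answer: 2 4 1 3 / 1 3 4 2 / 4 2 3 1 / 3 1 2 4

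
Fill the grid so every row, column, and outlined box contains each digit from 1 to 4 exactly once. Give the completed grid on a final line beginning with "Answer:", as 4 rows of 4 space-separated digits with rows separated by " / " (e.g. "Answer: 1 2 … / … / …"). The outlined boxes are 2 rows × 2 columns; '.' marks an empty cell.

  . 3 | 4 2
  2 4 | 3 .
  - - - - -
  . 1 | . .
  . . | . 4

Step 1. [r3c4∈{3}] r3c4 has the single candidate 3 ⇒ r3c4=3.
Step 2. [r4c3∈{1,2}] across row 4, 1 lands solely at r4c3. So r4c3=1.
Step 3. [r4c2∈{2}] r4c2's peers cover all but 2, so r4c2=2.
Step 4. [r4c1∈{3}] r4c1 is down to just 3 ⇒ r4c1=3.
Step 5. [r1c1∈{1}] r1c1's peers cover all but 1. So r1c1=1.
Step 6. [r3c1∈{4}] r3c1's peers cover all but 4, so r3c1=4.
Step 7. [r3c3∈{2}] r3c3 is down to just 2, so r3c3=2.
Step 8. [r2c4∈{1}] nothing but 1 survives at r2c4 ⇒ r2c4=1.

Answer: 1 3 4 2 / 2 4 3 1 / 4 1 2 3 / 3 2 1 4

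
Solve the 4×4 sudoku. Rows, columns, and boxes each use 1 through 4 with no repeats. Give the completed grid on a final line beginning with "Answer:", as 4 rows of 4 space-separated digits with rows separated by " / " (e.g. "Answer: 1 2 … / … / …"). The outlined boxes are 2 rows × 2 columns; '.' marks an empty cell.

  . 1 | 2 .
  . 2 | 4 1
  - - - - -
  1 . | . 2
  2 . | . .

Step 1. [r3c3∈{3}] r3c3's peers cover all but 3, so r3c3=3.
Step 2. [r4c4∈{4}] r4c4's peers cover all but 4, so r4c4=4.
Step 3. [r2c1∈{3}] nothing but 3 survives at r2c1. So r2c1=3.
Step 4. [r3c2∈{4}] nothing but 4 survives at r3c2 ⇒ r3c2=4.
Step 5. [r4c3∈{1}] nothing but 1 survives at r4c3 ⇒ r4c3=1.
Step 6. [r4c2∈{3}] r4c2 has the single candidate 3. So r4c2=3.
Step 7. [r1c1∈{4}] only 4 remains possible at r1c1 ⇒ r1c1=4.
Step 8. [r1c4∈{3}] r1c4's peers cover all but 3, so r1c4=3.

Answer: 4 1 2 3 / 3 2 4 1 / 1 4 3 2 / 2 3 1 4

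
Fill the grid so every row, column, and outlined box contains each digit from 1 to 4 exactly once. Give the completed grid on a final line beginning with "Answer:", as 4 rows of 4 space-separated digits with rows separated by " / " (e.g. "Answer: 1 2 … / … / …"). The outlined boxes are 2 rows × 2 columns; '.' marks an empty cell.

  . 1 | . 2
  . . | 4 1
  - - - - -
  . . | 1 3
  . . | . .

Step 1. [r4c1∈{1,2,3,4}] r4c1 is the only open cell in row 4 admitting 1 ⇒ r4c1=1.
Step 2. [r4c2∈{2,3,4}] r4c2 is the only open cell in row 4 admitting 3, so r4c2=3.
Step 3. [r2c1∈{2,3}] in row 2, 3 fits only at r2c1 ⇒ r2c1=3.
Step 4. [r3c2∈{2,4}] r3c2 is the only open cell in col 2 admitting 4 ⇒ r3c2=4.
Step 5. [r1c3∈{3}] only 3 remains possible at r1c3, so r1c3=3.
Step 6. [r1c1∈{4}] r1c1 is down to just 4. So r1c1=4.
Step 7. [r4c3∈{2}] nothing but 2 survives at r4c3. So r4c3=2.
Step 8. [r4c4∈{4}] r4c4 has the single candidate 4 ⇒ r4c4=4.
Step 9. [r3c1∈{2}] r3c1 has the single candidate 2. So r3c1=2.
Step 10. [r2c2∈{2}] only 2 remains possible at r2c2. So r2c2=2.

Answer: 4 1 3 2 / 3 2 4 1 / 2 4 1 3 / 1 3 2 4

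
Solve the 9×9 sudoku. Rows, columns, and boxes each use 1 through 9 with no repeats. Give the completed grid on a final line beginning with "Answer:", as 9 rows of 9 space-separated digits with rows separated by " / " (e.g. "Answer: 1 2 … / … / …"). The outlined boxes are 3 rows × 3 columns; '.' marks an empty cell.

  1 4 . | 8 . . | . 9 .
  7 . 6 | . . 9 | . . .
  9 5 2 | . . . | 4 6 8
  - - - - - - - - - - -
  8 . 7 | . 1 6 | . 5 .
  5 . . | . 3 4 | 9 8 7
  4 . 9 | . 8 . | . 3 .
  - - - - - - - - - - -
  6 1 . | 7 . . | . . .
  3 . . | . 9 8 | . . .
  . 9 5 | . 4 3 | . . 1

Step 1. [r4c7∈{2}] r4c7 has the single candidate 2, so r4c7=2.
Step 2. [r1c7∈{3,5,7}] in box 3, 7 fits only at r1c7, so r1c7=7.
Step 3. [r5c4∈{2}] r5c4 is down to just 2, so r5c4=2.
Step 4. [r7c9∈{2,3,4,5,9}] 9 has one home in row 7: r7c9. So r7c9=9.
Step 5. [r8c4∈{1,5,6}] 1 has one home in row 8: r8c4. So r8c4=1.
Step 6. [r6c9∈{6}] r6c9 has the single candidate 6 ⇒ r6c9=6.
Step 7. [r8c3∈{4}] r8c3 has the single candidate 4, so r8c3=4.
Step 8. [r7c7∈{3,5,8}] across row 7, 3 lands solely at r7c7, so r7c7=3.
Step 9. [r2c4∈{3,4,5}] r2c4 is the only open cell in row 2 admitting 4 ⇒ r2c4=4.
Step 10. [r6c6∈{5,7}] 7 has one home in row 6: r6c6, so r6c6=7.
Step 11. [r9c8∈{2,7}] r9c8 is the only open cell in row 9 admitting 7 ⇒ r9c8=7.
Step 12. [r8c8∈{2}] nothing but 2 survives at r8c8. So r8c8=2.
Step 13. [r8c9∈{5}] r8c9 is down to just 5 ⇒ r8c9=5.
Step 14. [r1c5∈{2,5,6}] across row 1, 6 lands solely at r1c5, so r1c5=6.
Step 15. [r1c6∈{2,5}] 5 has one home in row 1: r1c6, so r1c6=5.
Step 16. [r2c5∈{2}] nothing but 2 survives at r2c5 ⇒ r2c5=2.
Step 17. [r2c9∈{3}] only 3 remains possible at r2c9 ⇒ r2c9=3.
Step 18. [r8c7∈{6}] nothing but 6 survives at r8c7. So r8c7=6.
Step 19. [r2c8∈{1}] r2c8 has the single candidate 1 ⇒ r2c8=1.
Step 20. [r3c5∈{7}] r3c5 has the single candidate 7 ⇒ r3c5=7.
Step 21. [r6c4∈{5}] r6c4 has the single candidate 5, so r6c4=5.
Step 22. [r7c5∈{5}] r7c5's peers cover all but 5 ⇒ r7c5=5.
Step 23. [r3c6∈{1}] r3c6 is down to just 1 ⇒ r3c6=1.
Step 24. [r8c2∈{7}] r8c2's peers cover all but 7, so r8c2=7.
Step 25. [r4c2∈{3}] nothing but 3 survives at r4c2, so r4c2=3.
Step 26. [r6c7∈{1}] r6c7 has the single candidate 1, so r6c7=1.
Step 27. [r2c2∈{8}] nothing but 8 survives at r2c2, so r2c2=8.
Step 28. [r5c2∈{6}] nothing but 6 survives at r5c2. So r5c2=6.
Step 29. [r4c9∈{4}] r4c9 is down to just 4 ⇒ r4c9=4.
Step 30. [r1c9∈{2}] r1c9's peers cover all but 2. So r1c9=2.
Step 31. [r7c6∈{2}] only 2 remains possible at r7c6. So r7c6=2.
Step 32. [r9c7∈{8}] r9c7's peers cover all but 8. So r9c7=8.
Step 33. [r9c1∈{2}] r9c1 is down to just 2, so r9c1=2.
Step 34. [r5c3∈{1}] nothing but 1 survives at r5c3 ⇒ r5c3=1.
Step 35. [r3c4∈{3}] r3c4 has the single candidate 3, so r3c4=3.
Step 36. [r2c7∈{5}] nothing but 5 survives at r2c7. So r2c7=5.
Step 37. [r6c2∈{2}] r6c2 is down to just 2, so r6c2=2.
Step 38. [r1c3∈{3}] r1c3's peers cover all but 3 ⇒ r1c3=3.
Step 39. [r7c8∈{4}] only 4 remains possible at r7c8 ⇒ r7c8=4.
Step 40. [r4c4∈{9}] r4c4 has the single candidate 9 ⇒ r4c4=9.
Step 41. [r9c4∈{6}] r9c4's peers cover all but 6. So r9c4=6.
Step 42. [r7c3∈{8}] only 8 remains possible at r7c3, so r7c3=8.

Answer: 1 4 3 8 6 5 7 9 2 / 7 8 6 4 2 9 5 1 3 / 9 5 2 3 7 1 4 6 8 / 8 3 7 9 1 6 2 5 4 / 5 6 1 2 3 4 9 8 7 / 4 2 9 5 8 7 1 3 6 / 6 1 8 7 5 2 3 4 9 / 3 7 4 1 9 8 6 2 5 / 2 9 5 6 4 3 8 7 1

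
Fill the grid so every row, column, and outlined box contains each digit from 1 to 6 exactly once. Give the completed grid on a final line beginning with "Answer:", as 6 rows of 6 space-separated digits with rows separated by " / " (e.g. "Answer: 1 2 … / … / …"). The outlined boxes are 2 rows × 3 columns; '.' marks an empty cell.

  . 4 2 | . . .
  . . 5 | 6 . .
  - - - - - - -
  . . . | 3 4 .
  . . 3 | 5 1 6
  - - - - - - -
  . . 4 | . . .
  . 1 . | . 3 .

Step 1. [r3c6∈{2}] r3c6 is down to just 2, so r3c6=2.
Step 2. [r1c1∈{1,3,6}] across row 1, 6 lands solely at r1c1. So r1c1=6.
Step 3. [r2c6∈{1,3,4}] row 2 places 4 nowhere but r2c6, so r2c6=4.
Step 4. [r6c6∈{5}] nothing but 5 survives at r6c6 ⇒ r6c6=5.
Step 5. [r6c1∈{2}] r6c1's peers cover all but 2, so r6c1=2.
Step 6. [r2c2∈{3}] r2c2's peers cover all but 3. So r2c2=3.
Step 7. [r5c5∈{2,6}] col 5 places 6 nowhere but r5c5. So r5c5=6.
Step 8. [r1c4∈{1}] r1c4 is down to just 1. So r1c4=1.
Step 9. [r3c3∈{1,6}] 1 has one home in col 3: r3c3, so r3c3=1.
Step 10. [r5c2∈{5}] nothing but 5 survives at r5c2 ⇒ r5c2=5.
Step 11. [r4c2∈{2}] r4c2's peers cover all but 2, so r4c2=2.
Step 12. [r2c5∈{2}] r2c5's peers cover all but 2 ⇒ r2c5=2.
Step 13. [r6c3∈{6}] nothing but 6 survives at r6c3 ⇒ r6c3=6.
Step 14. [r5c6∈{1}] r5c6 has the single candidate 1, so r5c6=1.
Step 15. [r1c5∈{5}] nothing but 5 survives at r1c5. So r1c5=5.
Step 16. [r5c4∈{2}] only 2 remains possible at r5c4. So r5c4=2.
Step 17. [r1c6∈{3}] r1c6's peers cover all but 3, so r1c6=3.
Step 18. [r3c1∈{5}] r3c1 is down to just 5, so r3c1=5.
Step 19. [r3c2∈{6}] r3c2's peers cover all but 6, so r3c2=6.
Step 20. [r5c1∈{3}] nothing but 3 survives at r5c1. So r5c1=3.
Step 21. [r4c1∈{4}] nothing but 4 survives at r4c1, so r4c1=4.
Step 22. [r6c4∈{4}] only 4 remains possible at r6c4. So r6c4=4.
Step 23. [r2c1∈{1}] nothing but 1 survives at r2c1 ⇒ r2c1=1.

Answer: 6 4 2 1 5 3 / 1 3 5 6 2 4 / 5 6 1 3 4 2 / 4 2 3 5 1 6 / 3 5 4 2 6 1 / 2 1 6 4 3 5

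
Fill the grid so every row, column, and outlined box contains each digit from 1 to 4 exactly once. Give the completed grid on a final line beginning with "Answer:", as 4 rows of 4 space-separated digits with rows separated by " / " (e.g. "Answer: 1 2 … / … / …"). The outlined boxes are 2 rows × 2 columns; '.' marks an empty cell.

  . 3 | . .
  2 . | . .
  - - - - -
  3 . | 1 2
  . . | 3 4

Step 1. [r1c1∈{1,4}] across col 1, 4 lands solely at r1c1 ⇒ r1c1=4.
Step 2. [r2c2∈{1}] only 1 remains possible at r2c2, so r2c2=1.
Step 3. [r2c4∈{3}] only 3 remains possible at r2c4. So r2c4=3.
Step 4. [r1c4∈{1}] r1c4's peers cover all but 1 ⇒ r1c4=1.
Step 5. [r2c3∈{4}] r2c3 is down to just 4, so r2c3=4.
Step 6. [r4c1∈{1}] r4c1 is down to just 1 ⇒ r4c1=1.
Step 7. [r3c2∈{4}] r3c2's peers cover all but 4, so r3c2=4.
Step 8. [r1c3∈{2}] r1c3 is down to just 2, so r1c3=2.
Step 9. [r4c2∈{2}] r4c2 is down to just 2, so r4c2=2.

Answer: 4 3 2 1 / 2 1 4 3 / 3 4 1 2 / 1 2 3 4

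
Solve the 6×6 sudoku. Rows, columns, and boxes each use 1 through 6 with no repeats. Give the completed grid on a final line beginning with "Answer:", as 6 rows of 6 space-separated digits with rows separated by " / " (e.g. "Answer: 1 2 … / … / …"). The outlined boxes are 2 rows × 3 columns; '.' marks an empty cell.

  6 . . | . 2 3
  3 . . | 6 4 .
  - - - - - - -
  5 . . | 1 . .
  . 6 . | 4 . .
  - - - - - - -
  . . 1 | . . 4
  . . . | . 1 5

Step 1. [r5c1∈{2}] r5c1's peers cover all but 2. So r5c1=2.
Step 2. [r5c2∈{3,5}] across row 5, 5 lands solely at r5c2, so r5c2=5.
Step 3. [r6c3∈{3,4,6}] 6 has one home in row 6: r6c3 ⇒ r6c3=6.
Step 4. [r6c2∈{3,4}] across box 5, 3 lands solely at r6c2, so r6c2=3.
Step 5. [r3c6∈{2,6}] col 6 places 6 nowhere but r3c6. So r3c6=6.
Step 6. [r3c5∈{3}] r3c5's peers cover all but 3 ⇒ r3c5=3.
Step 7. [r1c2∈{1,4}] in row 1, 1 fits only at r1c2 ⇒ r1c2=1.
Step 8. [r3c2∈{2,4}] r3c2 is the only open cell in col 2 admitting 4, so r3c2=4.
Step 9. [r2c3∈{2,5}] r2c3 is the only open cell in row 2 admitting 5. So r2c3=5.
Step 10. [r4c6∈{2}] r4c6 is down to just 2, so r4c6=2.
Step 11. [r5c4∈{3}] nothing but 3 survives at r5c4 ⇒ r5c4=3.
Step 12. [r3c3∈{2}] r3c3's peers cover all but 2 ⇒ r3c3=2.
Step 13. [r2c2∈{2}] r2c2's peers cover all but 2, so r2c2=2.
Step 14. [r1c3∈{4}] nothing but 4 survives at r1c3 ⇒ r1c3=4.
Step 15. [r4c3∈{3}] r4c3 has the single candidate 3 ⇒ r4c3=3.
Step 16. [r2c6∈{1}] nothing but 1 survives at r2c6 ⇒ r2c6=1.
Step 17. [r6c1∈{4}] r6c1 is down to just 4. So r6c1=4.
Step 18. [r4c5∈{5}] nothing but 5 survives at r4c5, so r4c5=5.
Step 19. [r1c4∈{5}] r1c4 has the single candidate 5 ⇒ r1c4=5.
Step 20. [r6c4∈{2}] r6c4 is down to just 2, so r6c4=2.
Step 21. [r5c5∈{6}] only 6 remains possible at r5c5. So r5c5=6.
Step 22. [r4c1∈{1}] r4c1 is down to just 1, so r4c1=1.

Answer: 6 1 4 5 2 3 / 3 2 5 6 4 1 / 5 4 2 1 3 6 / 1 6 3 4 5 2 / 2 5 1 3 6 4 / 4 3 6 2 1 5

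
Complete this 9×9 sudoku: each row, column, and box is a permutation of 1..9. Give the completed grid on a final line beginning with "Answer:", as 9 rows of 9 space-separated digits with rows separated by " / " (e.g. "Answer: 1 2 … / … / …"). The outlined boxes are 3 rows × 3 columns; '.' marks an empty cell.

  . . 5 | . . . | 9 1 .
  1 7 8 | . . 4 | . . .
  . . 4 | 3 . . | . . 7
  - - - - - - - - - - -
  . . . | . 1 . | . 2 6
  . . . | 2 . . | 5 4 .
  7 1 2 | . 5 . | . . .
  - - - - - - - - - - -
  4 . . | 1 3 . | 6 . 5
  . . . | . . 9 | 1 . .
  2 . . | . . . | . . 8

Step 1. [r6c4∈{4,6,8,9}] row 6 places 4 nowhere but r6c4. So r6c4=4.
Step 2. [r6c6∈{3,6,8}] row 6 places 6 nowhere but r6c6. So r6c6=6.
Step 3. [r4c7∈{3,7,8}] r4c7 is the only open cell in box 6 admitting 7, so r4c7=7.
Step 4. [r8c9∈{2,3,4}] box 9 places 2 nowhere but r8c9 ⇒ r8c9=2.
Step 5. [r2c9∈{3}] only 3 remains possible at r2c9, so r2c9=3.
Step 6. [r8c5∈{4,6,7,8}] row 8 places 4 nowhere but r8c5 ⇒ r8c5=4.
Step 7. [r4c2∈{3,4,5,8,9}] across row 4, 4 lands solely at r4c2, so r4c2=4.
Step 8. [r9c3∈{1,3,6,7,9}] r9c3 is the only open cell in row 9 admitting 1 ⇒ r9c3=1.
Step 9. [r4c1∈{3,5,8,9}] in row 4, 5 fits only at r4c1 ⇒ r4c1=5.
Step 10. [r7c6∈{2,7,8}] in row 7, 2 fits only at r7c6 ⇒ r7c6=2.
Step 11. [r8c4∈{5,6,7,8}] across box 8, 8 lands solely at r8c4 ⇒ r8c4=8.
Step 12. [r5c1∈{3,6,8,9}] across col 1, 8 lands solely at r5c1 ⇒ r5c1=8.
Step 13. [r8c2∈{3,5,6}] r8c2 is the only open cell in row 8 admitting 5. So r8c2=5.
Step 14. [r3c1∈{6,9}] in col 1, 9 fits only at r3c1 ⇒ r3c1=9.
Step 15. [r4c6∈{3,8}] in row 4, 8 fits only at r4c6. So r4c6=8.
Step 16. [r1c5∈{2,6,7,8}] across row 1, 8 lands solely at r1c5, so r1c5=8.
Step 17. [r4c3∈{3,9}] 3 has one home in row 4: r4c3, so r4c3=3.
Step 18. [r1c6∈{7}] r1c6 has the single candidate 7. So r1c6=7.
Step 19. [r1c4∈{6}] r1c4 has the single candidate 6 ⇒ r1c4=6.
Step 20. [r3c2∈{2,6}] in box 1, 6 fits only at r3c2, so r3c2=6.
Step 21. [r5c2∈{9}] r5c2's peers cover all but 9 ⇒ r5c2=9.
Step 22. [r9c2∈{3}] r9c2 is down to just 3. So r9c2=3.
Step 23. [r9c4∈{5,7}] 7 has one home in col 4: r9c4 ⇒ r9c4=7.
Step 24. [r2c4∈{5,9}] across col 4, 5 lands solely at r2c4. So r2c4=5.
Step 25. [r7c3∈{7,9}] across col 3, 9 lands solely at r7c3. So r7c3=9.
Step 26. [r2c7∈{2}] r2c7 has the single candidate 2, so r2c7=2.
Step 27. [r3c7∈{8}] r3c7's peers cover all but 8. So r3c7=8.
Step 28. [r8c8∈{3,7}] 3 has one home in row 8: r8c8, so r8c8=3.
Step 29. [r9c8∈{9}] r9c8 has the single candidate 9 ⇒ r9c8=9.
Step 30. [r5c3∈{6}] r5c3's peers cover all but 6 ⇒ r5c3=6.
Step 31. [r3c6∈{1}] nothing but 1 survives at r3c6. So r3c6=1.
Step 32. [r2c5∈{9}] nothing but 9 survives at r2c5. So r2c5=9.
Step 33. [r5c5∈{7}] r5c5's peers cover all but 7 ⇒ r5c5=7.
Step 34. [r9c6∈{5}] only 5 remains possible at r9c6, so r9c6=5.
Step 35. [r3c8∈{5}] r3c8 is down to just 5, so r3c8=5.
Step 36. [r7c8∈{7}] only 7 remains possible at r7c8, so r7c8=7.
Step 37. [r8c1∈{6}] r8c1 is down to just 6 ⇒ r8c1=6.
Step 38. [r9c7∈{4}] r9c7 has the single candidate 4 ⇒ r9c7=4.
Step 39. [r1c1∈{3}] only 3 remains possible at r1c1. So r1c1=3.
Step 40. [r1c2∈{2}] r1c2's peers cover all but 2, so r1c2=2.
Step 41. [r2c8∈{6}] only 6 remains possible at r2c8 ⇒ r2c8=6.
Step 42. [r1c9∈{4}] r1c9 is down to just 4. So r1c9=4.
Step 43. [r5c6∈{3}] r5c6 is down to just 3, so r5c6=3.
Step 44. [r6c8∈{8}] r6c8 has the single candidate 8, so r6c8=8.
Step 45. [r9c5∈{6}] r9c5 has the single candidate 6. So r9c5=6.
Step 46. [r6c7∈{3}] r6c7's peers cover all but 3, so r6c7=3.
Step 47. [r4c4∈{9}] r4c4 is down to just 9. So r4c4=9.
Step 48. [r5c9∈{1}] r5c9's peers cover all but 1 ⇒ r5c9=1.
Step 49. [r8c3∈{7}] only 7 remains possible at r8c3, so r8c3=7.
Step 50. [r3c5∈{2}] r3c5 is down to just 2, so r3c5=2.
Step 51. [r6c9∈{9}] nothing but 9 survives at r6c9 ⇒ r6c9=9.
Step 52. [r7c2∈{8}] r7c2 has the single candidate 8. So r7c2=8.

Answer: 3 2 5 6 8 7 9 1 4 / 1 7 8 5 9 4 2 6 3 / 9 6 4 3 2 1 8 5 7 / 5 4 3 9 1 8 7 2 6 / 8 9 6 2 7 3 5 4 1 / 7 1 2 4 5 6 3 8 9 / 4 8 9 1 3 2 6 7 5 / 6 5 7 8 4 9 1 3 2 / 2 3 1 7 6 5 4 9 8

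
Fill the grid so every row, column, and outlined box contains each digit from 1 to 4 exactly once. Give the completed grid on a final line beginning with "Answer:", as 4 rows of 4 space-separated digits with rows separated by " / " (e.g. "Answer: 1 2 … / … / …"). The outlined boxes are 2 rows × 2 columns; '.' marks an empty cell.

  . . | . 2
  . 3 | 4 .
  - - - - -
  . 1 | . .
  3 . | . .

Step 1. [r4c2∈{2,4}] r4c2 is the only open cell in col 2 admitting 2, so r4c2=2.
Step 2. [r2c4∈{1}] r2c4 is down to just 1, so r2c4=1.
Step 3. [r3c1∈{4}] nothing but 4 survives at r3c1, so r3c1=4.
Step 4. [r3c3∈{2,3}] r3c3 is the only open cell in row 3 admitting 2, so r3c3=2.
Step 5. [r4c4∈{4}] only 4 remains possible at r4c4. So r4c4=4.
Step 6. [r3c4∈{3}] r3c4 has the single candidate 3. So r3c4=3.
Step 7. [r1c2∈{4}] nothing but 4 survives at r1c2, so r1c2=4.
Step 8. [r2c1∈{2}] r2c1's peers cover all but 2 ⇒ r2c1=2.
Step 9. [r1c3∈{3}] r1c3's peers cover all but 3 ⇒ r1c3=3.
Step 10. [r1c1∈{1}] nothing but 1 survives at r1c1. So r1c1=1.
Step 11. [r4c3∈{1}] r4c3 is down to just 1. So r4c3=1.

Answer: 1 4 3 2 / 2 3 4 1 / 4 1 2 3 / 3 2 1 4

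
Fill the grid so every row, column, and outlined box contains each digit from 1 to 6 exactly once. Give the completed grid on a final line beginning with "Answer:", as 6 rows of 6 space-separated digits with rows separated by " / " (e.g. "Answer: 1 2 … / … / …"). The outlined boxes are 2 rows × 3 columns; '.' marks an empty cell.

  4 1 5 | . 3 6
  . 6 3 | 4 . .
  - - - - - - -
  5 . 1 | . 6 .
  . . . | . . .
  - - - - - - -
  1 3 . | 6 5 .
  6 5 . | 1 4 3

Step 1. [r5c6∈{2}] nothing but 2 survives at r5c6 ⇒ r5c6=2.
Step 2. [r4c4∈{2,3,5}] across col 4, 5 lands solely at r4c4 ⇒ r4c4=5.
Step 3. [r1c4∈{2}] r1c4 is down to just 2 ⇒ r1c4=2.
Step 4. [r3c2∈{2,4}] 2 has one home in row 3: r3c2. So r3c2=2.
Step 5. [r4c2∈{4}] r4c2's peers cover all but 4. So r4c2=4.
Step 6. [r4c6∈{1}] only 1 remains possible at r4c6. So r4c6=1.
Step 7. [r4c5∈{2}] r4c5's peers cover all but 2, so r4c5=2.
Step 8. [r5c3∈{4}] r5c3 has the single candidate 4 ⇒ r5c3=4.
Step 9. [r3c4∈{3}] nothing but 3 survives at r3c4. So r3c4=3.
Step 10. [r3c6∈{4}] r3c6 has the single candidate 4, so r3c6=4.
Step 11. [r4c1∈{3}] only 3 remains possible at r4c1 ⇒ r4c1=3.
Step 12. [r2c1∈{2}] r2c1 is down to just 2 ⇒ r2c1=2.
Step 13. [r2c6∈{5}] r2c6 has the single candidate 5. So r2c6=5.
Step 14. [r4c3∈{6}] only 6 remains possible at r4c3, so r4c3=6.
Step 15. [r2c5∈{1}] r2c5 is down to just 1 ⇒ r2c5=1.
Step 16. [r6c3∈{2}] r6c3's peers cover all but 2. So r6c3=2.

Answer: 4 1 5 2 3 6 / 2 6 3 4 1 5 / 5 2 1 3 6 4 / 3 4 6 5 2 1 / 1 3 4 6 5 2 / 6 5 2 1 4 3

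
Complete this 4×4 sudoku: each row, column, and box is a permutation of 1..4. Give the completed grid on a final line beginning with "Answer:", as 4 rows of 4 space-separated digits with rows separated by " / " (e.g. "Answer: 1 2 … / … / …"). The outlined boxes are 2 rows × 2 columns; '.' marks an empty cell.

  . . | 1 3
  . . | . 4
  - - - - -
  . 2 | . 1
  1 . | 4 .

Step 1. [r1c1∈{2,4}] 2 has one home in row 1: r1c1. So r1c1=2.
Step 2. [r4c2∈{3}] r4c2 has the single candidate 3, so r4c2=3.
Step 3. [r2c1∈{3}] only 3 remains possible at r2c1 ⇒ r2c1=3.
Step 4. [r3c3∈{3}] only 3 remains possible at r3c3. So r3c3=3.
Step 5. [r2c2∈{1}] r2c2 is down to just 1, so r2c2=1.
Step 6. [r1c2∈{4}] r1c2's peers cover all but 4. So r1c2=4.
Step 7. [r3c1∈{4}] r3c1's peers cover all but 4. So r3c1=4.
Step 8. [r2c3∈{2}] r2c3's peers cover all but 2. So r2c3=2.
Step 9. [r4c4∈{2}] r4c4 has the single candidate 2 ⇒ r4c4=2.

Answer: 2 4 1 3 / 3 1 2 4 / 4 2 3 1 / 1 3 4 2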